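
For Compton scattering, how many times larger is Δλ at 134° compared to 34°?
134° produces the larger shift by a factor of 9.912

Calculate both shifts using Δλ = λ_C(1 - cos θ):

For θ₁ = 34°:
Δλ₁ = 2.4263 × (1 - cos(34°))
Δλ₁ = 2.4263 × 0.1710
Δλ₁ = 0.4148 pm

For θ₂ = 134°:
Δλ₂ = 2.4263 × (1 - cos(134°))
Δλ₂ = 2.4263 × 1.6947
Δλ₂ = 4.1118 pm

The 134° angle produces the larger shift.
Ratio: 4.1118/0.4148 = 9.912

(Intermediate values are shown rounded; full precision is carried through to the final answer.)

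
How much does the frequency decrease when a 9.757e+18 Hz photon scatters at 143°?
1.213e+18 Hz (decrease)

Convert frequency to wavelength (c = 299792458 m/s):
λ₀ = c/f₀ = 299792458/9.757e+18 = 3.0725885e-11 m = 30.7259 pm

Calculate Compton shift:
Δλ = λ_C(1 - cos(143°)) = 4.3640 pm

Final wavelength:
λ' = λ₀ + Δλ = 30.7259 + 4.3640 = 35.0899 pm

Final frequency:
f' = c/λ' = 299792458/3.5089933e-11 = 8.5435461e+18 Hz

Frequency shift (decrease):
Δf = f₀ - f' = 9.757e+18 - 8.5435461e+18 = 1.213e+18 Hz

(Intermediate values are shown rounded; full precision is carried through to the final answer.)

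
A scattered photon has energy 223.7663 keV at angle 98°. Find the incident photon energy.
446.4999 keV

Convert final energy to wavelength (hc ≈ 1239.842 keV·pm):
λ' = hc/E' = 1239.842 / 223.7663 = 5.5408 pm

Calculate the Compton shift:
Δλ = λ_C(1 - cos(98°))
Δλ = 2.4263 × (1 - cos(98°))
Δλ = 2.7640 pm

Initial wavelength:
λ = λ' - Δλ = 5.5408 - 2.7640 = 2.7768 pm

Initial energy:
E = hc/λ = 1239.842 / 2.7768 = 446.4999 keV

(Intermediate values are shown rounded; full precision is carried through to the final answer.)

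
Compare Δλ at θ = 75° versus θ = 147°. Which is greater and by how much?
147° produces the larger shift by a factor of 2.481

Calculate both shifts using Δλ = λ_C(1 - cos θ):

For θ₁ = 75°:
Δλ₁ = 2.4263 × (1 - cos(75°))
Δλ₁ = 2.4263 × 0.7412
Δλ₁ = 1.7983 pm

For θ₂ = 147°:
Δλ₂ = 2.4263 × (1 - cos(147°))
Δλ₂ = 2.4263 × 1.8387
Δλ₂ = 4.4612 pm

The 147° angle produces the larger shift.
Ratio: 4.4612/1.7983 = 2.481

(Intermediate values are shown rounded; full precision is carried through to the final answer.)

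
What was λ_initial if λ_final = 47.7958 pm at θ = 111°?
44.5000 pm

From λ' = λ + Δλ, we have λ = λ' - Δλ

First calculate the Compton shift:
Δλ = λ_C(1 - cos θ)
Δλ = 2.4263 × (1 - cos(111°))
Δλ = 2.4263 × 1.3584
Δλ = 3.2958 pm

Initial wavelength:
λ = λ' - Δλ
λ = 47.7958 - 3.2958
λ = 44.5000 pm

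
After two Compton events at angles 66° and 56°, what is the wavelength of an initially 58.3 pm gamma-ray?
60.8090 pm

Apply Compton shift twice:

First scattering at θ₁ = 66°:
Δλ₁ = λ_C(1 - cos(66°))
Δλ₁ = 2.4263 × 0.5933
Δλ₁ = 1.4394 pm

After first scattering:
λ₁ = 58.3 + 1.4394 = 59.7394 pm

Second scattering at θ₂ = 56°:
Δλ₂ = λ_C(1 - cos(56°))
Δλ₂ = 2.4263 × 0.4408
Δλ₂ = 1.0695 pm

Final wavelength:
λ₂ = 59.7394 + 1.0695 = 60.8090 pm

Total shift: Δλ_total = 1.4394 + 1.0695 = 2.5090 pm

(Intermediate values are shown rounded; full precision is carried through to the final answer.)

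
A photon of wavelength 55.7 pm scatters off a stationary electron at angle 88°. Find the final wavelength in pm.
58.0416 pm

Using the Compton scattering formula:
λ' = λ + Δλ = λ + λ_C(1 - cos θ)

Given:
- Initial wavelength λ = 55.7 pm
- Scattering angle θ = 88°
- Compton wavelength λ_C ≈ 2.4263 pm

Calculate the shift:
Δλ = 2.4263 × (1 - cos(88°))
Δλ = 2.4263 × 0.9651
Δλ = 2.3416 pm

Final wavelength:
λ' = 55.7 + 2.3416 = 58.0416 pm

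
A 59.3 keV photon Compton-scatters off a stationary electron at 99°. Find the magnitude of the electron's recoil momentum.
4.5411e-23 kg·m/s

The electron is initially at rest, so by conservation of momentum:
p⃗_e = p⃗₀ − p⃗'  (incident photon momentum minus scattered photon momentum)

Photon momentum magnitudes (p = h/λ = E/c):
λ₀ = hc/E₀ = 20.9080 pm → p₀ = h/λ₀ = 3.1692e-23 kg·m/s
Δλ = λ_C(1 − cos 99°) = 2.8059 pm
λ' = 23.7138 pm → p' = h/λ' = 2.7942e-23 kg·m/s

The scattered photon makes angle θ = 99° with the incident direction, so by the law of cosines:
|p⃗_e|² = p₀² + p'² − 2p₀p'cos θ
|p⃗_e|² = (3.1692e-23)² + (2.7942e-23)² − 2·3.1692e-23·2.7942e-23·cos(99°)
|p⃗_e| = 4.5411e-23 kg·m/s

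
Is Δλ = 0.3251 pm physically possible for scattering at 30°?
Yes, consistent

Calculate the expected shift for θ = 30°:

Δλ_expected = λ_C(1 - cos(30°))
Δλ_expected = 2.4263 × (1 - cos(30°))
Δλ_expected = 2.4263 × 0.1340
Δλ_expected = 0.3251 pm

Given shift: 0.3251 pm
Expected shift: 0.3251 pm
Difference: 0.0000 pm

The values match. This is consistent with Compton scattering at the stated angle.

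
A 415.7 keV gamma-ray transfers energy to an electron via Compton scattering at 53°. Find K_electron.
101.7095 keV

By energy conservation: K_e = E_initial - E_final

First find the scattered photon energy:
Initial wavelength: λ = hc/E = 2.9825 pm
Compton shift: Δλ = λ_C(1 - cos(53°)) = 0.9661 pm
Final wavelength: λ' = 2.9825 + 0.9661 = 3.9487 pm
Final photon energy: E' = hc/λ' = 313.9905 keV

Electron kinetic energy:
K_e = E - E' = 415.7000 - 313.9905 = 101.7095 keV

(Intermediate values are shown rounded; full precision is carried through to the final answer.)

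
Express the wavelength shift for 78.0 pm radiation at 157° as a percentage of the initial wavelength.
5.9740%

Calculate the Compton shift:
Δλ = λ_C(1 - cos(157°))
Δλ = 2.4263 × (1 - cos(157°))
Δλ = 2.4263 × 1.9205
Δλ = 4.6597 pm

Percentage change:
(Δλ/λ₀) × 100 = (4.6597/78.0) × 100
= 5.9740%

(Intermediate values are shown rounded; full precision is carried through to the final answer.)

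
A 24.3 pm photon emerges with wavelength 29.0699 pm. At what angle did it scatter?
165.00°

First find the wavelength shift:
Δλ = λ' - λ = 29.0699 - 24.3 = 4.7699 pm

Using Δλ = λ_C(1 - cos θ), with λ_C = h/(m_e·c) ≈ 2.42631024 pm:
cos θ = 1 - Δλ/λ_C
cos θ = 1 - 4.7699/2.42631024
cos θ = -0.965907

θ = arccos(-0.965907)
θ = 165.00°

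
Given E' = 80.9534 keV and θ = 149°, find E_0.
114.6999 keV

Convert final energy to wavelength (hc ≈ 1239.842 keV·pm):
λ' = hc/E' = 1239.842 / 80.9534 = 15.3155 pm

Calculate the Compton shift:
Δλ = λ_C(1 - cos(149°))
Δλ = 2.4263 × (1 - cos(149°))
Δλ = 4.5061 pm

Initial wavelength:
λ = λ' - Δλ = 15.3155 - 4.5061 = 10.8094 pm

Initial energy:
E = hc/λ = 1239.842 / 10.8094 = 114.6999 keV

(Intermediate values are shown rounded; full precision is carried through to the final answer.)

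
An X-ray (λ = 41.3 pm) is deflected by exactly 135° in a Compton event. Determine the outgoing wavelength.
45.4420 pm

Using the Compton formula: λ' = λ + λ_C(1 − cos θ)

For θ = 135°, cos θ = -√2/2 (exact) ≈ -0.7071, so:
1 − cos 135° = 1 − (-√2/2) ≈ 1.7071

Δλ = λ_C × 1.7071 = 2.4263 × 1.7071 = 4.1420 pm

λ' = 41.3 + 4.1420 = 45.4420 pm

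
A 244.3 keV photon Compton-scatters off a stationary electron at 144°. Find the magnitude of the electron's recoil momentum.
1.9167e-22 kg·m/s

The electron is initially at rest, so by conservation of momentum:
p⃗_e = p⃗₀ − p⃗'  (incident photon momentum minus scattered photon momentum)

Photon momentum magnitudes (p = h/λ = E/c):
λ₀ = hc/E₀ = 5.0751 pm → p₀ = h/λ₀ = 1.3056e-22 kg·m/s
Δλ = λ_C(1 − cos 144°) = 4.3892 pm
λ' = 9.4643 pm → p' = h/λ' = 7.0011e-23 kg·m/s

The scattered photon makes angle θ = 144° with the incident direction, so by the law of cosines:
|p⃗_e|² = p₀² + p'² − 2p₀p'cos θ
|p⃗_e|² = (1.3056e-22)² + (7.0011e-23)² − 2·1.3056e-22·7.0011e-23·cos(144°)
|p⃗_e| = 1.9167e-22 kg·m/s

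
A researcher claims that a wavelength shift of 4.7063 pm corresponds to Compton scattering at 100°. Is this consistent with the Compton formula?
No, inconsistent

Calculate the expected shift for θ = 100°:

Δλ_expected = λ_C(1 - cos(100°))
Δλ_expected = 2.4263 × (1 - cos(100°))
Δλ_expected = 2.4263 × 1.1736
Δλ_expected = 2.8476 pm

Given shift: 4.7063 pm
Expected shift: 2.8476 pm
Difference: 1.8587 pm

The values do not match. The given shift corresponds to θ ≈ 160.0°, not 100°.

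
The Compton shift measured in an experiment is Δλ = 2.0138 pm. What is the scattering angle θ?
80.21°

From the Compton formula Δλ = λ_C(1 - cos θ), we can solve for θ:

cos θ = 1 - Δλ/λ_C

Given:
- Δλ = 2.0138 pm
- λ_C = h/(m_e·c) ≈ 2.42631024 pm

cos θ = 1 - 2.0138/2.42631024
cos θ = 1 - 0.829985
cos θ = 0.170015

θ = arccos(0.170015)
θ = 80.21°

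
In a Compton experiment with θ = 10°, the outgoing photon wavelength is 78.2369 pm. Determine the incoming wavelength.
78.2000 pm

From λ' = λ + Δλ, we have λ = λ' - Δλ

First calculate the Compton shift:
Δλ = λ_C(1 - cos θ)
Δλ = 2.4263 × (1 - cos(10°))
Δλ = 2.4263 × 0.0152
Δλ = 0.0369 pm

Initial wavelength:
λ = λ' - Δλ
λ = 78.2369 - 0.0369
λ = 78.2000 pm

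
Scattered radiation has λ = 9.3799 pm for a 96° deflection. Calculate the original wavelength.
6.7000 pm

From λ' = λ + Δλ, we have λ = λ' - Δλ

First calculate the Compton shift:
Δλ = λ_C(1 - cos θ)
Δλ = 2.4263 × (1 - cos(96°))
Δλ = 2.4263 × 1.1045
Δλ = 2.6799 pm

Initial wavelength:
λ = λ' - Δλ
λ = 9.3799 - 2.6799
λ = 6.7000 pm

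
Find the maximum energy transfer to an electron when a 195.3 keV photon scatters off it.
84.6099 keV

Maximum energy transfer occurs at θ = 180° (backscattering).

Initial photon: E₀ = 195.3 keV → λ₀ = 6.3484 pm

Maximum Compton shift (at 180°):
Δλ_max = 2λ_C = 2 × 2.4263 = 4.8526 pm

Final wavelength:
λ' = 6.3484 + 4.8526 = 11.2010 pm

Minimum photon energy (maximum energy to electron):
E'_min = hc/λ' = 110.6901 keV

Maximum electron kinetic energy:
K_max = E₀ - E'_min = 195.3000 - 110.6901 = 84.6099 keV

(Intermediate values are shown rounded; full precision is carried through to the final answer.)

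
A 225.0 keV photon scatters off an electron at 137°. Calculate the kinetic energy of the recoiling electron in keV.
97.3288 keV

By energy conservation: K_e = E_initial - E_final

First find the scattered photon energy:
Initial wavelength: λ = hc/E = 5.5104 pm
Compton shift: Δλ = λ_C(1 - cos(137°)) = 4.2008 pm
Final wavelength: λ' = 5.5104 + 4.2008 = 9.7112 pm
Final photon energy: E' = hc/λ' = 127.6712 keV

Electron kinetic energy:
K_e = E - E' = 225.0000 - 127.6712 = 97.3288 keV

(Intermediate values are shown rounded; full precision is carried through to the final answer.)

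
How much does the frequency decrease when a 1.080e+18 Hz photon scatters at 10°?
1.434e+14 Hz (decrease)

Convert frequency to wavelength (c = 299792458 m/s):
λ₀ = c/f₀ = 299792458/1.080e+18 = 2.7758561e-10 m = 277.5856 pm

Calculate Compton shift:
Δλ = λ_C(1 - cos(10°)) = 0.0369 pm

Final wavelength:
λ' = λ₀ + Δλ = 277.5856 + 0.0369 = 277.6225 pm

Final frequency:
f' = c/λ' = 299792458/2.7762247e-10 = 1.0798566e+18 Hz

Frequency shift (decrease):
Δf = f₀ - f' = 1.080e+18 - 1.0798566e+18 = 1.434e+14 Hz

(Intermediate values are shown rounded; full precision is carried through to the final answer.)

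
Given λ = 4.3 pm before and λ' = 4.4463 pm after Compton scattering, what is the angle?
20.00°

First find the wavelength shift:
Δλ = λ' - λ = 4.4463 - 4.3 = 0.1463 pm

Using Δλ = λ_C(1 - cos θ), with λ_C = h/(m_e·c) ≈ 2.42631024 pm:
cos θ = 1 - Δλ/λ_C
cos θ = 1 - 0.1463/2.42631024
cos θ = 0.939703

θ = arccos(0.939703)
θ = 20.00°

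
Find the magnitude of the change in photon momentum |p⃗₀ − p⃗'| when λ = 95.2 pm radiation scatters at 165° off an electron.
1.3472e-23 kg·m/s

Photon momentum magnitude is p = h/λ.

Initial momentum:
p₀ = h/λ = 6.6261e-34/9.5200e-11 = 6.9602e-24 kg·m/s

After scattering:
λ' = λ + Δλ = 95.2 + 4.7699 = 99.9699 pm
p' = h/λ' = 6.6261e-34/9.9970e-11 = 6.6281e-24 kg·m/s

Momentum is a vector; the scattered photon's direction makes angle θ = 165° with the incident direction. The magnitude of the vector change Δp⃗ = p⃗₀ − p⃗' is found from the law of cosines:
|Δp⃗|² = p₀² + p'² − 2p₀p'cos θ
|Δp⃗|² = (6.9602e-24)² + (6.6281e-24)² − 2·6.9602e-24·6.6281e-24·cos(165°)
|Δp⃗| = 1.3472e-23 kg·m/s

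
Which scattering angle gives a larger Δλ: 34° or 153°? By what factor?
153° produces the larger shift by a factor of 11.061

Calculate both shifts using Δλ = λ_C(1 - cos θ):

For θ₁ = 34°:
Δλ₁ = 2.4263 × (1 - cos(34°))
Δλ₁ = 2.4263 × 0.1710
Δλ₁ = 0.4148 pm

For θ₂ = 153°:
Δλ₂ = 2.4263 × (1 - cos(153°))
Δλ₂ = 2.4263 × 1.8910
Δλ₂ = 4.5882 pm

The 153° angle produces the larger shift.
Ratio: 4.5882/0.4148 = 11.061

(Intermediate values are shown rounded; full precision is carried through to the final answer.)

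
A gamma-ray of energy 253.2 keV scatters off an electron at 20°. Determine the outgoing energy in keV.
245.8533 keV

First convert energy to wavelength:
λ = hc/E, with hc ≈ 1239.842 keV·pm (i.e. 1239.842 eV·nm)

For E = 253.2 keV = 253200 eV:
λ = 1239.842 keV·pm / 253.2 keV
λ = 4.8967 pm

Calculate the Compton shift:
Δλ = λ_C(1 - cos(20°)) = 2.4263 × 0.0603
Δλ = 0.1463 pm

Final wavelength:
λ' = 4.8967 + 0.1463 = 5.0430 pm

Final energy:
E' = hc/λ' = 1239.842 / 5.0430 = 245.8533 keV

(Intermediate values are shown rounded; full precision is carried through to the final answer.)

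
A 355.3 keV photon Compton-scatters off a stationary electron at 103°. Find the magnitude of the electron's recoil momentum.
2.3523e-22 kg·m/s

The electron is initially at rest, so by conservation of momentum:
p⃗_e = p⃗₀ − p⃗'  (incident photon momentum minus scattered photon momentum)

Photon momentum magnitudes (p = h/λ = E/c):
λ₀ = hc/E₀ = 3.4896 pm → p₀ = h/λ₀ = 1.8988e-22 kg·m/s
Δλ = λ_C(1 − cos 103°) = 2.9721 pm
λ' = 6.4617 pm → p' = h/λ' = 1.0254e-22 kg·m/s

The scattered photon makes angle θ = 103° with the incident direction, so by the law of cosines:
|p⃗_e|² = p₀² + p'² − 2p₀p'cos θ
|p⃗_e|² = (1.8988e-22)² + (1.0254e-22)² − 2·1.8988e-22·1.0254e-22·cos(103°)
|p⃗_e| = 2.3523e-22 kg·m/s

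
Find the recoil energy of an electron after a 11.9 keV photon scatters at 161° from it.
0.5158 keV

By energy conservation: K_e = E_initial - E_final

First find the scattered photon energy:
Initial wavelength: λ = hc/E = 104.1884 pm
Compton shift: Δλ = λ_C(1 - cos(161°)) = 4.7204 pm
Final wavelength: λ' = 104.1884 + 4.7204 = 108.9088 pm
Final photon energy: E' = hc/λ' = 11.3842 keV

Electron kinetic energy:
K_e = E - E' = 11.9000 - 11.3842 = 0.5158 keV

(Intermediate values are shown rounded; full precision is carried through to the final answer.)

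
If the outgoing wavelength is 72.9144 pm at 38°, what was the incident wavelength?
72.4000 pm

From λ' = λ + Δλ, we have λ = λ' - Δλ

First calculate the Compton shift:
Δλ = λ_C(1 - cos θ)
Δλ = 2.4263 × (1 - cos(38°))
Δλ = 2.4263 × 0.2120
Δλ = 0.5144 pm

Initial wavelength:
λ = λ' - Δλ
λ = 72.9144 - 0.5144
λ = 72.4000 pm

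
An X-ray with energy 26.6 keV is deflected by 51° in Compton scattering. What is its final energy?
26.0965 keV

First convert energy to wavelength:
λ = hc/E, with hc ≈ 1239.842 keV·pm (i.e. 1239.842 eV·nm)

For E = 26.6 keV = 26600 eV:
λ = 1239.842 keV·pm / 26.6 keV
λ = 46.6106 pm

Calculate the Compton shift:
Δλ = λ_C(1 - cos(51°)) = 2.4263 × 0.3707
Δλ = 0.8994 pm

Final wavelength:
λ' = 46.6106 + 0.8994 = 47.5100 pm

Final energy:
E' = hc/λ' = 1239.842 / 47.5100 = 26.0965 keV

(Intermediate values are shown rounded; full precision is carried through to the final answer.)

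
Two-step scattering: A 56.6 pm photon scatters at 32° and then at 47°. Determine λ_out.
57.7403 pm

Apply Compton shift twice:

First scattering at θ₁ = 32°:
Δλ₁ = λ_C(1 - cos(32°))
Δλ₁ = 2.4263 × 0.1520
Δλ₁ = 0.3687 pm

After first scattering:
λ₁ = 56.6 + 0.3687 = 56.9687 pm

Second scattering at θ₂ = 47°:
Δλ₂ = λ_C(1 - cos(47°))
Δλ₂ = 2.4263 × 0.3180
Δλ₂ = 0.7716 pm

Final wavelength:
λ₂ = 56.9687 + 0.7716 = 57.7403 pm

Total shift: Δλ_total = 0.3687 + 0.7716 = 1.1403 pm

(Intermediate values are shown rounded; full precision is carried through to the final answer.)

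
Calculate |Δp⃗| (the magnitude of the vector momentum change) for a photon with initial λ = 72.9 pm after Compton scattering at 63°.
9.4145e-24 kg·m/s

Photon momentum magnitude is p = h/λ.

Initial momentum:
p₀ = h/λ = 6.6261e-34/7.2900e-11 = 9.0893e-24 kg·m/s

After scattering:
λ' = λ + Δλ = 72.9 + 1.3248 = 74.2248 pm
p' = h/λ' = 6.6261e-34/7.4225e-11 = 8.9270e-24 kg·m/s

Momentum is a vector; the scattered photon's direction makes angle θ = 63° with the incident direction. The magnitude of the vector change Δp⃗ = p⃗₀ − p⃗' is found from the law of cosines:
|Δp⃗|² = p₀² + p'² − 2p₀p'cos θ
|Δp⃗|² = (9.0893e-24)² + (8.9270e-24)² − 2·9.0893e-24·8.9270e-24·cos(63°)
|Δp⃗| = 9.4145e-24 kg·m/s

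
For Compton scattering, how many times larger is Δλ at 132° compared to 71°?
132° produces the larger shift by a factor of 2.475

Calculate both shifts using Δλ = λ_C(1 - cos θ):

For θ₁ = 71°:
Δλ₁ = 2.4263 × (1 - cos(71°))
Δλ₁ = 2.4263 × 0.6744
Δλ₁ = 1.6364 pm

For θ₂ = 132°:
Δλ₂ = 2.4263 × (1 - cos(132°))
Δλ₂ = 2.4263 × 1.6691
Δλ₂ = 4.0498 pm

The 132° angle produces the larger shift.
Ratio: 4.0498/1.6364 = 2.475

(Intermediate values are shown rounded; full precision is carried through to the final answer.)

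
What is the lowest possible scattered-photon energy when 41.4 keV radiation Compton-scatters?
35.6271 keV (at θ = 180°)

The scattered photon has minimum energy when its wavelength is maximum, i.e., when the Compton shift Δλ = λ_C(1 − cos θ) is maximum. This occurs at θ = 180° (backscattering), giving Δλ_max = 2λ_C = 4.8526 pm.

Initial wavelength: λ₀ = hc/E₀ = 29.9479 pm
Maximum final wavelength: λ'_max = λ₀ + 2λ_C = 29.9479 + 4.8526 = 34.8005 pm
Minimum final energy: E'_min = hc/λ'_max = 35.6271 keV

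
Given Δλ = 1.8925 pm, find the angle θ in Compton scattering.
77.29°

From the Compton formula Δλ = λ_C(1 - cos θ), we can solve for θ:

cos θ = 1 - Δλ/λ_C

Given:
- Δλ = 1.8925 pm
- λ_C = h/(m_e·c) ≈ 2.42631024 pm

cos θ = 1 - 1.8925/2.42631024
cos θ = 1 - 0.779991
cos θ = 0.220009

θ = arccos(0.220009)
θ = 77.29°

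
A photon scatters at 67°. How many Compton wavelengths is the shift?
0.6093 λ_C

The Compton shift formula is:
Δλ = λ_C(1 - cos θ)

Dividing both sides by λ_C:
Δλ/λ_C = 1 - cos θ

For θ = 67°:
Δλ/λ_C = 1 - cos(67°)
Δλ/λ_C = 1 - 0.3907
Δλ/λ_C = 0.6093

This means the shift is 0.6093 × λ_C = 1.4783 pm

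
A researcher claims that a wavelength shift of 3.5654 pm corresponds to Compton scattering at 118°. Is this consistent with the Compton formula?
Yes, consistent

Calculate the expected shift for θ = 118°:

Δλ_expected = λ_C(1 - cos(118°))
Δλ_expected = 2.4263 × (1 - cos(118°))
Δλ_expected = 2.4263 × 1.4695
Δλ_expected = 3.5654 pm

Given shift: 3.5654 pm
Expected shift: 3.5654 pm
Difference: 0.0000 pm

The values match. This is consistent with Compton scattering at the stated angle.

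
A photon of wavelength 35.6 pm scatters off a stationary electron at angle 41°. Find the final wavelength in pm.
36.1952 pm

Using the Compton scattering formula:
λ' = λ + Δλ = λ + λ_C(1 - cos θ)

Given:
- Initial wavelength λ = 35.6 pm
- Scattering angle θ = 41°
- Compton wavelength λ_C ≈ 2.4263 pm

Calculate the shift:
Δλ = 2.4263 × (1 - cos(41°))
Δλ = 2.4263 × 0.2453
Δλ = 0.5952 pm

Final wavelength:
λ' = 35.6 + 0.5952 = 36.1952 pm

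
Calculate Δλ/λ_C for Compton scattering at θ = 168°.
1.9781 λ_C

The Compton shift formula is:
Δλ = λ_C(1 - cos θ)

Dividing both sides by λ_C:
Δλ/λ_C = 1 - cos θ

For θ = 168°:
Δλ/λ_C = 1 - cos(168°)
Δλ/λ_C = 1 - -0.9781
Δλ/λ_C = 1.9781

This means the shift is 1.9781 × λ_C = 4.7996 pm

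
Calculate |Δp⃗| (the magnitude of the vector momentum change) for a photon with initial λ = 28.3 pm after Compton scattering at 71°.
2.6470e-23 kg·m/s

Photon momentum magnitude is p = h/λ.

Initial momentum:
p₀ = h/λ = 6.6261e-34/2.8300e-11 = 2.3414e-23 kg·m/s

After scattering:
λ' = λ + Δλ = 28.3 + 1.6364 = 29.9364 pm
p' = h/λ' = 6.6261e-34/2.9936e-11 = 2.2134e-23 kg·m/s

Momentum is a vector; the scattered photon's direction makes angle θ = 71° with the incident direction. The magnitude of the vector change Δp⃗ = p⃗₀ − p⃗' is found from the law of cosines:
|Δp⃗|² = p₀² + p'² − 2p₀p'cos θ
|Δp⃗|² = (2.3414e-23)² + (2.2134e-23)² − 2·2.3414e-23·2.2134e-23·cos(71°)
|Δp⃗| = 2.6470e-23 kg·m/s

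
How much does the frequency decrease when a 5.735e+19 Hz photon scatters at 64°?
1.186e+19 Hz (decrease)

Convert frequency to wavelength (c = 299792458 m/s):
λ₀ = c/f₀ = 299792458/5.735e+19 = 5.2274186e-12 m = 5.2274 pm

Calculate Compton shift:
Δλ = λ_C(1 - cos(64°)) = 1.3627 pm

Final wavelength:
λ' = λ₀ + Δλ = 5.2274 + 1.3627 = 6.5901 pm

Final frequency:
f' = c/λ' = 299792458/6.5901045e-12 = 4.5491306e+19 Hz

Frequency shift (decrease):
Δf = f₀ - f' = 5.735e+19 - 4.5491306e+19 = 1.186e+19 Hz

(Intermediate values are shown rounded; full precision is carried through to the final answer.)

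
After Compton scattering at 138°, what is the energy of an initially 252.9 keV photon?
135.7703 keV

First convert energy to wavelength:
λ = hc/E, with hc ≈ 1239.842 keV·pm (i.e. 1239.842 eV·nm)

For E = 252.9 keV = 252900 eV:
λ = 1239.842 keV·pm / 252.9 keV
λ = 4.9025 pm

Calculate the Compton shift:
Δλ = λ_C(1 - cos(138°)) = 2.4263 × 1.7431
Δλ = 4.2294 pm

Final wavelength:
λ' = 4.9025 + 4.2294 = 9.1319 pm

Final energy:
E' = hc/λ' = 1239.842 / 9.1319 = 135.7703 keV

(Intermediate values are shown rounded; full precision is carried through to the final answer.)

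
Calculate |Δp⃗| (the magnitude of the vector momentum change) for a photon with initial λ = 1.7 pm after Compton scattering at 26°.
1.7114e-22 kg·m/s

Photon momentum magnitude is p = h/λ.

Initial momentum:
p₀ = h/λ = 6.6261e-34/1.7000e-12 = 3.8977e-22 kg·m/s

After scattering:
λ' = λ + Δλ = 1.7 + 0.2456 = 1.9456 pm
p' = h/λ' = 6.6261e-34/1.9456e-12 = 3.4057e-22 kg·m/s

Momentum is a vector; the scattered photon's direction makes angle θ = 26° with the incident direction. The magnitude of the vector change Δp⃗ = p⃗₀ − p⃗' is found from the law of cosines:
|Δp⃗|² = p₀² + p'² − 2p₀p'cos θ
|Δp⃗|² = (3.8977e-22)² + (3.4057e-22)² − 2·3.8977e-22·3.4057e-22·cos(26°)
|Δp⃗| = 1.7114e-22 kg·m/s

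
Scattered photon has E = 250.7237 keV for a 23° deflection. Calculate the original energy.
260.9000 keV

Convert final energy to wavelength (hc ≈ 1239.842 keV·pm):
λ' = hc/E' = 1239.842 / 250.7237 = 4.9451 pm

Calculate the Compton shift:
Δλ = λ_C(1 - cos(23°))
Δλ = 2.4263 × (1 - cos(23°))
Δλ = 0.1929 pm

Initial wavelength:
λ = λ' - Δλ = 4.9451 - 0.1929 = 4.7522 pm

Initial energy:
E = hc/λ = 1239.842 / 4.7522 = 260.9000 keV

(Intermediate values are shown rounded; full precision is carried through to the final answer.)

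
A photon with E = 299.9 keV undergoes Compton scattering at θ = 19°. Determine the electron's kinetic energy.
9.2921 keV

By energy conservation: K_e = E_initial - E_final

First find the scattered photon energy:
Initial wavelength: λ = hc/E = 4.1342 pm
Compton shift: Δλ = λ_C(1 - cos(19°)) = 0.1322 pm
Final wavelength: λ' = 4.1342 + 0.1322 = 4.2664 pm
Final photon energy: E' = hc/λ' = 290.6079 keV

Electron kinetic energy:
K_e = E - E' = 299.9000 - 290.6079 = 9.2921 keV

(Intermediate values are shown rounded; full precision is carried through to the final answer.)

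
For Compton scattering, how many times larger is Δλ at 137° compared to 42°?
137° produces the larger shift by a factor of 6.741

Calculate both shifts using Δλ = λ_C(1 - cos θ):

For θ₁ = 42°:
Δλ₁ = 2.4263 × (1 - cos(42°))
Δλ₁ = 2.4263 × 0.2569
Δλ₁ = 0.6232 pm

For θ₂ = 137°:
Δλ₂ = 2.4263 × (1 - cos(137°))
Δλ₂ = 2.4263 × 1.7314
Δλ₂ = 4.2008 pm

The 137° angle produces the larger shift.
Ratio: 4.2008/0.6232 = 6.741

(Intermediate values are shown rounded; full precision is carried through to the final answer.)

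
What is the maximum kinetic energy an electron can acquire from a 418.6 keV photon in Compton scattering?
259.9408 keV

Maximum energy transfer occurs at θ = 180° (backscattering).

Initial photon: E₀ = 418.6 keV → λ₀ = 2.9619 pm

Maximum Compton shift (at 180°):
Δλ_max = 2λ_C = 2 × 2.4263 = 4.8526 pm

Final wavelength:
λ' = 2.9619 + 4.8526 = 7.8145 pm

Minimum photon energy (maximum energy to electron):
E'_min = hc/λ' = 158.6592 keV

Maximum electron kinetic energy:
K_max = E₀ - E'_min = 418.6000 - 158.6592 = 259.9408 keV

(Intermediate values are shown rounded; full precision is carried through to the final answer.)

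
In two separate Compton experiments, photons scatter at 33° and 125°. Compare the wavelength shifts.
125° produces the larger shift by a factor of 9.754

Calculate both shifts using Δλ = λ_C(1 - cos θ):

For θ₁ = 33°:
Δλ₁ = 2.4263 × (1 - cos(33°))
Δλ₁ = 2.4263 × 0.1613
Δλ₁ = 0.3914 pm

For θ₂ = 125°:
Δλ₂ = 2.4263 × (1 - cos(125°))
Δλ₂ = 2.4263 × 1.5736
Δλ₂ = 3.8180 pm

The 125° angle produces the larger shift.
Ratio: 3.8180/0.3914 = 9.754

(Intermediate values are shown rounded; full precision is carried through to the final answer.)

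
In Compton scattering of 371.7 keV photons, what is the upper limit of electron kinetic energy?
220.2822 keV

Maximum energy transfer occurs at θ = 180° (backscattering).

Initial photon: E₀ = 371.7 keV → λ₀ = 3.3356 pm

Maximum Compton shift (at 180°):
Δλ_max = 2λ_C = 2 × 2.4263 = 4.8526 pm

Final wavelength:
λ' = 3.3356 + 4.8526 = 8.1882 pm

Minimum photon energy (maximum energy to electron):
E'_min = hc/λ' = 151.4178 keV

Maximum electron kinetic energy:
K_max = E₀ - E'_min = 371.7000 - 151.4178 = 220.2822 keV

(Intermediate values are shown rounded; full precision is carried through to the final answer.)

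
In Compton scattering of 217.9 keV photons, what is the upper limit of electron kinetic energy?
100.2967 keV

Maximum energy transfer occurs at θ = 180° (backscattering).

Initial photon: E₀ = 217.9 keV → λ₀ = 5.6900 pm

Maximum Compton shift (at 180°):
Δλ_max = 2λ_C = 2 × 2.4263 = 4.8526 pm

Final wavelength:
λ' = 5.6900 + 4.8526 = 10.5426 pm

Minimum photon energy (maximum energy to electron):
E'_min = hc/λ' = 117.6033 keV

Maximum electron kinetic energy:
K_max = E₀ - E'_min = 217.9000 - 117.6033 = 100.2967 keV

(Intermediate values are shown rounded; full precision is carried through to the final answer.)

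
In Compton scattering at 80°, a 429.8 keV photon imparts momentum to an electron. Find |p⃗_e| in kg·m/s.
2.4559e-22 kg·m/s

The electron is initially at rest, so by conservation of momentum:
p⃗_e = p⃗₀ − p⃗'  (incident photon momentum minus scattered photon momentum)

Photon momentum magnitudes (p = h/λ = E/c):
λ₀ = hc/E₀ = 2.8847 pm → p₀ = h/λ₀ = 2.2970e-22 kg·m/s
Δλ = λ_C(1 − cos 80°) = 2.0050 pm
λ' = 4.8897 pm → p' = h/λ' = 1.3551e-22 kg·m/s

The scattered photon makes angle θ = 80° with the incident direction, so by the law of cosines:
|p⃗_e|² = p₀² + p'² − 2p₀p'cos θ
|p⃗_e|² = (2.2970e-22)² + (1.3551e-22)² − 2·2.2970e-22·1.3551e-22·cos(80°)
|p⃗_e| = 2.4559e-22 kg·m/s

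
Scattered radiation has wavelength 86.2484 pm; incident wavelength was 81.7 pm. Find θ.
151.00°

First find the wavelength shift:
Δλ = λ' - λ = 86.2484 - 81.7 = 4.5484 pm

Using Δλ = λ_C(1 - cos θ), with λ_C = h/(m_e·c) ≈ 2.42631024 pm:
cos θ = 1 - Δλ/λ_C
cos θ = 1 - 4.5484/2.42631024
cos θ = -0.874616

θ = arccos(-0.874616)
θ = 151.00°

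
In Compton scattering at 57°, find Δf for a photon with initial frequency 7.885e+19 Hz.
1.775e+19 Hz (decrease)

Convert frequency to wavelength (c = 299792458 m/s):
λ₀ = c/f₀ = 299792458/7.885e+19 = 3.8020603e-12 m = 3.8021 pm

Calculate Compton shift:
Δλ = λ_C(1 - cos(57°)) = 1.1048 pm

Final wavelength:
λ' = λ₀ + Δλ = 3.8021 + 1.1048 = 4.9069 pm

Final frequency:
f' = c/λ' = 299792458/4.9069073e-12 = 6.1096010e+19 Hz

Frequency shift (decrease):
Δf = f₀ - f' = 7.885e+19 - 6.1096010e+19 = 1.775e+19 Hz

(Intermediate values are shown rounded; full precision is carried through to the final answer.)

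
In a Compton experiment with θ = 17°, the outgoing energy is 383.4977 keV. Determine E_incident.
396.5000 keV

Convert final energy to wavelength (hc ≈ 1239.842 keV·pm):
λ' = hc/E' = 1239.842 / 383.4977 = 3.2330 pm

Calculate the Compton shift:
Δλ = λ_C(1 - cos(17°))
Δλ = 2.4263 × (1 - cos(17°))
Δλ = 0.1060 pm

Initial wavelength:
λ = λ' - Δλ = 3.2330 - 0.1060 = 3.1270 pm

Initial energy:
E = hc/λ = 1239.842 / 3.1270 = 396.5000 keV

(Intermediate values are shown rounded; full precision is carried through to the final answer.)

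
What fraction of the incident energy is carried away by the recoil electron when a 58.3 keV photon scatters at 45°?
0.0323 (or 3.23%)

Calculate initial and final photon energies:

Initial: E₀ = 58.3 keV → λ₀ = 21.2666 pm
Compton shift: Δλ = 0.7106 pm
Final wavelength: λ' = 21.9772 pm
Final energy: E' = 56.4148 keV

Fractional energy loss:
(E₀ - E')/E₀ = (58.3000 - 56.4148)/58.3000
= 1.8852/58.3000
= 0.0323
= 3.23%

(Intermediate values are shown rounded; full precision is carried through to the final answer.)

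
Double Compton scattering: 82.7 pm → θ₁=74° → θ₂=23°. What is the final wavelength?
84.6504 pm

Apply Compton shift twice:

First scattering at θ₁ = 74°:
Δλ₁ = λ_C(1 - cos(74°))
Δλ₁ = 2.4263 × 0.7244
Δλ₁ = 1.7575 pm

After first scattering:
λ₁ = 82.7 + 1.7575 = 84.4575 pm

Second scattering at θ₂ = 23°:
Δλ₂ = λ_C(1 - cos(23°))
Δλ₂ = 2.4263 × 0.0795
Δλ₂ = 0.1929 pm

Final wavelength:
λ₂ = 84.4575 + 0.1929 = 84.6504 pm

Total shift: Δλ_total = 1.7575 + 0.1929 = 1.9504 pm

(Intermediate values are shown rounded; full precision is carried through to the final answer.)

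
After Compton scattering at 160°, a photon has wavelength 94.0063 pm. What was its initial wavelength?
89.3000 pm

From λ' = λ + Δλ, we have λ = λ' - Δλ

First calculate the Compton shift:
Δλ = λ_C(1 - cos θ)
Δλ = 2.4263 × (1 - cos(160°))
Δλ = 2.4263 × 1.9397
Δλ = 4.7063 pm

Initial wavelength:
λ = λ' - Δλ
λ = 94.0063 - 4.7063
λ = 89.3000 pm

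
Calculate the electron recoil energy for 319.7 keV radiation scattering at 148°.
171.4304 keV

By energy conservation: K_e = E_initial - E_final

First find the scattered photon energy:
Initial wavelength: λ = hc/E = 3.8781 pm
Compton shift: Δλ = λ_C(1 - cos(148°)) = 4.4839 pm
Final wavelength: λ' = 3.8781 + 4.4839 = 8.3621 pm
Final photon energy: E' = hc/λ' = 148.2696 keV

Electron kinetic energy:
K_e = E - E' = 319.7000 - 148.2696 = 171.4304 keV

(Intermediate values are shown rounded; full precision is carried through to the final answer.)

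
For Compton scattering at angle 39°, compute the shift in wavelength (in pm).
0.5407 pm

Using the Compton scattering formula:
Δλ = λ_C(1 - cos θ)

where λ_C = h/(m_e·c) ≈ 2.4263 pm is the Compton wavelength of an electron.

For θ = 39°:
cos(39°) = 0.7771
1 - cos(39°) = 0.2229

Δλ = 2.4263 × 0.2229
Δλ = 0.5407 pm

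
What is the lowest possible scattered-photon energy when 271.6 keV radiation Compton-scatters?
131.6519 keV (at θ = 180°)

The scattered photon has minimum energy when its wavelength is maximum, i.e., when the Compton shift Δλ = λ_C(1 − cos θ) is maximum. This occurs at θ = 180° (backscattering), giving Δλ_max = 2λ_C = 4.8526 pm.

Initial wavelength: λ₀ = hc/E₀ = 4.5650 pm
Maximum final wavelength: λ'_max = λ₀ + 2λ_C = 4.5650 + 4.8526 = 9.4176 pm
Minimum final energy: E'_min = hc/λ'_max = 131.6519 keV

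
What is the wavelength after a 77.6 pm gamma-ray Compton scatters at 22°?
77.7767 pm

Using the Compton scattering formula:
λ' = λ + Δλ = λ + λ_C(1 - cos θ)

Given:
- Initial wavelength λ = 77.6 pm
- Scattering angle θ = 22°
- Compton wavelength λ_C ≈ 2.4263 pm

Calculate the shift:
Δλ = 2.4263 × (1 - cos(22°))
Δλ = 2.4263 × 0.0728
Δλ = 0.1767 pm

Final wavelength:
λ' = 77.6 + 0.1767 = 77.7767 pm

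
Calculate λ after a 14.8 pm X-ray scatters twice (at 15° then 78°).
16.8045 pm

Apply Compton shift twice:

First scattering at θ₁ = 15°:
Δλ₁ = λ_C(1 - cos(15°))
Δλ₁ = 2.4263 × 0.0341
Δλ₁ = 0.0827 pm

After first scattering:
λ₁ = 14.8 + 0.0827 = 14.8827 pm

Second scattering at θ₂ = 78°:
Δλ₂ = λ_C(1 - cos(78°))
Δλ₂ = 2.4263 × 0.7921
Δλ₂ = 1.9219 pm

Final wavelength:
λ₂ = 14.8827 + 1.9219 = 16.8045 pm

Total shift: Δλ_total = 0.0827 + 1.9219 = 2.0045 pm

(Intermediate values are shown rounded; full precision is carried through to the final answer.)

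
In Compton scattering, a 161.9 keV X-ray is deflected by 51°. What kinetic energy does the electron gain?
17.0156 keV

By energy conservation: K_e = E_initial - E_final

First find the scattered photon energy:
Initial wavelength: λ = hc/E = 7.6581 pm
Compton shift: Δλ = λ_C(1 - cos(51°)) = 0.8994 pm
Final wavelength: λ' = 7.6581 + 0.8994 = 8.5575 pm
Final photon energy: E' = hc/λ' = 144.8844 keV

Electron kinetic energy:
K_e = E - E' = 161.9000 - 144.8844 = 17.0156 keV

(Intermediate values are shown rounded; full precision is carried through to the final answer.)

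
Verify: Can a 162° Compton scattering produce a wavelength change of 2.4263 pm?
No, inconsistent

Calculate the expected shift for θ = 162°:

Δλ_expected = λ_C(1 - cos(162°))
Δλ_expected = 2.4263 × (1 - cos(162°))
Δλ_expected = 2.4263 × 1.9511
Δλ_expected = 4.7339 pm

Given shift: 2.4263 pm
Expected shift: 4.7339 pm
Difference: 2.3076 pm

The values do not match. The given shift corresponds to θ ≈ 90.0°, not 162°.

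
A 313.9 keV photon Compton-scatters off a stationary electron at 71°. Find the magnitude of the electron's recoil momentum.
1.7104e-22 kg·m/s

The electron is initially at rest, so by conservation of momentum:
p⃗_e = p⃗₀ − p⃗'  (incident photon momentum minus scattered photon momentum)

Photon momentum magnitudes (p = h/λ = E/c):
λ₀ = hc/E₀ = 3.9498 pm → p₀ = h/λ₀ = 1.6776e-22 kg·m/s
Δλ = λ_C(1 − cos 71°) = 1.6364 pm
λ' = 5.5862 pm → p' = h/λ' = 1.1862e-22 kg·m/s

The scattered photon makes angle θ = 71° with the incident direction, so by the law of cosines:
|p⃗_e|² = p₀² + p'² − 2p₀p'cos θ
|p⃗_e|² = (1.6776e-22)² + (1.1862e-22)² − 2·1.6776e-22·1.1862e-22·cos(71°)
|p⃗_e| = 1.7104e-22 kg·m/s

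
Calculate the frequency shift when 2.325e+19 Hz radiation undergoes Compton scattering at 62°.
2.110e+18 Hz (decrease)

Convert frequency to wavelength (c = 299792458 m/s):
λ₀ = c/f₀ = 299792458/2.325e+19 = 1.2894299e-11 m = 12.8943 pm

Calculate Compton shift:
Δλ = λ_C(1 - cos(62°)) = 1.2872 pm

Final wavelength:
λ' = λ₀ + Δλ = 12.8943 + 1.2872 = 14.1815 pm

Final frequency:
f' = c/λ' = 299792458/1.4181526e-11 = 2.1139648e+19 Hz

Frequency shift (decrease):
Δf = f₀ - f' = 2.325e+19 - 2.1139648e+19 = 2.110e+18 Hz

(Intermediate values are shown rounded; full precision is carried through to the final answer.)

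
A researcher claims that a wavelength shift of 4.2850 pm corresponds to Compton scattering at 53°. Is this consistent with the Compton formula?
No, inconsistent

Calculate the expected shift for θ = 53°:

Δλ_expected = λ_C(1 - cos(53°))
Δλ_expected = 2.4263 × (1 - cos(53°))
Δλ_expected = 2.4263 × 0.3982
Δλ_expected = 0.9661 pm

Given shift: 4.2850 pm
Expected shift: 0.9661 pm
Difference: 3.3189 pm

The values do not match. The given shift corresponds to θ ≈ 140.0°, not 53°.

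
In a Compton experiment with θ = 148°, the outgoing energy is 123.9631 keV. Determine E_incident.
224.7001 keV

Convert final energy to wavelength (hc ≈ 1239.842 keV·pm):
λ' = hc/E' = 1239.842 / 123.9631 = 10.0017 pm

Calculate the Compton shift:
Δλ = λ_C(1 - cos(148°))
Δλ = 2.4263 × (1 - cos(148°))
Δλ = 4.4839 pm

Initial wavelength:
λ = λ' - Δλ = 10.0017 - 4.4839 = 5.5178 pm

Initial energy:
E = hc/λ = 1239.842 / 5.5178 = 224.7001 keV

(Intermediate values are shown rounded; full precision is carried through to the final answer.)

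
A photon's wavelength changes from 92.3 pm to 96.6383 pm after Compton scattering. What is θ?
142.00°

First find the wavelength shift:
Δλ = λ' - λ = 96.6383 - 92.3 = 4.3383 pm

Using Δλ = λ_C(1 - cos θ), with λ_C = h/(m_e·c) ≈ 2.42631024 pm:
cos θ = 1 - Δλ/λ_C
cos θ = 1 - 4.3383/2.42631024
cos θ = -0.788024

θ = arccos(-0.788024)
θ = 142.00°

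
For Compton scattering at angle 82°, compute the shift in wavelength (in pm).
2.0886 pm

Using the Compton scattering formula:
Δλ = λ_C(1 - cos θ)

where λ_C = h/(m_e·c) ≈ 2.4263 pm is the Compton wavelength of an electron.

For θ = 82°:
cos(82°) = 0.1392
1 - cos(82°) = 0.8608

Δλ = 2.4263 × 0.8608
Δλ = 2.0886 pm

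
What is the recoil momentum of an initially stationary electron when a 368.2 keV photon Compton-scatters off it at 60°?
1.7658e-22 kg·m/s

The electron is initially at rest, so by conservation of momentum:
p⃗_e = p⃗₀ − p⃗'  (incident photon momentum minus scattered photon momentum)

Photon momentum magnitudes (p = h/λ = E/c):
λ₀ = hc/E₀ = 3.3673 pm → p₀ = h/λ₀ = 1.9678e-22 kg·m/s
Δλ = λ_C(1 − cos 60°) = 1.2132 pm
λ' = 4.5805 pm → p' = h/λ' = 1.4466e-22 kg·m/s

The scattered photon makes angle θ = 60° with the incident direction, so by the law of cosines:
|p⃗_e|² = p₀² + p'² − 2p₀p'cos θ
|p⃗_e|² = (1.9678e-22)² + (1.4466e-22)² − 2·1.9678e-22·1.4466e-22·cos(60°)
|p⃗_e| = 1.7658e-22 kg·m/s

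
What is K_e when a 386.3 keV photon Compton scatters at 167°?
231.3191 keV

By energy conservation: K_e = E_initial - E_final

First find the scattered photon energy:
Initial wavelength: λ = hc/E = 3.2095 pm
Compton shift: Δλ = λ_C(1 - cos(167°)) = 4.7904 pm
Final wavelength: λ' = 3.2095 + 4.7904 = 8.0000 pm
Final photon energy: E' = hc/λ' = 154.9809 keV

Electron kinetic energy:
K_e = E - E' = 386.3000 - 154.9809 = 231.3191 keV

(Intermediate values are shown rounded; full precision is carried through to the final answer.)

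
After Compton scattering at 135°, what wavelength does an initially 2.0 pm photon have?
6.1420 pm

Using the Compton formula: λ' = λ + λ_C(1 − cos θ)

For θ = 135°, cos θ = -√2/2 (exact) ≈ -0.7071, so:
1 − cos 135° = 1 − (-√2/2) ≈ 1.7071

Δλ = λ_C × 1.7071 = 2.4263 × 1.7071 = 4.1420 pm

λ' = 2.0 + 4.1420 = 6.1420 pm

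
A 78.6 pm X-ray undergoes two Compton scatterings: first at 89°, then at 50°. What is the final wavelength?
81.8507 pm

Apply Compton shift twice:

First scattering at θ₁ = 89°:
Δλ₁ = λ_C(1 - cos(89°))
Δλ₁ = 2.4263 × 0.9825
Δλ₁ = 2.3840 pm

After first scattering:
λ₁ = 78.6 + 2.3840 = 80.9840 pm

Second scattering at θ₂ = 50°:
Δλ₂ = λ_C(1 - cos(50°))
Δλ₂ = 2.4263 × 0.3572
Δλ₂ = 0.8667 pm

Final wavelength:
λ₂ = 80.9840 + 0.8667 = 81.8507 pm

Total shift: Δλ_total = 2.3840 + 0.8667 = 3.2507 pm

(Intermediate values are shown rounded; full precision is carried through to the final answer.)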